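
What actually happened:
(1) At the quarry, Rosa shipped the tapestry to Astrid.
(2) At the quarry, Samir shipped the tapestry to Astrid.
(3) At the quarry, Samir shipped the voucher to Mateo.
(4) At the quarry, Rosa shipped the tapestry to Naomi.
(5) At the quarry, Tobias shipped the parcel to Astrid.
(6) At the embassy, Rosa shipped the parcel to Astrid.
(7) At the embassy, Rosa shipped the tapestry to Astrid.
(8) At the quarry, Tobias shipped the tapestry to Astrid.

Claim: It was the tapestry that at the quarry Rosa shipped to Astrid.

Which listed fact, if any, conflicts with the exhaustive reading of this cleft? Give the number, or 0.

Focus of the cleft: "the tapestry" (the thing). Presupposed background: same agent, recipient, setting (Rosa / Astrid / at the quarry).
Exhaustivity: the tapestry is the only thing satisfying that background.
Every other fact differs from the presupposition on some backgrounded slot, so none challenges the exhaustivity.

0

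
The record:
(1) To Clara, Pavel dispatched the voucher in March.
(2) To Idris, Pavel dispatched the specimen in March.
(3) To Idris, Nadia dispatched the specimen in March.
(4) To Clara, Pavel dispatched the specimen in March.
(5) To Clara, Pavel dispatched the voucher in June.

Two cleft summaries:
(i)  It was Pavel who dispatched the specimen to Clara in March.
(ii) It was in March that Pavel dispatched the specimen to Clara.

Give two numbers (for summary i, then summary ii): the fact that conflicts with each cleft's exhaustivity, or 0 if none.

Summary (i) focuses "Pavel" (the agent); background the specimen as thing and Clara as recipient and in March as setting. No fact matches that background with a different agent, so 0.
Summary (ii) focuses "in March" (the setting); background Pavel as agent and the specimen as thing and Clara as recipient. No fact matches that background with a different setting, so 0.

0, 0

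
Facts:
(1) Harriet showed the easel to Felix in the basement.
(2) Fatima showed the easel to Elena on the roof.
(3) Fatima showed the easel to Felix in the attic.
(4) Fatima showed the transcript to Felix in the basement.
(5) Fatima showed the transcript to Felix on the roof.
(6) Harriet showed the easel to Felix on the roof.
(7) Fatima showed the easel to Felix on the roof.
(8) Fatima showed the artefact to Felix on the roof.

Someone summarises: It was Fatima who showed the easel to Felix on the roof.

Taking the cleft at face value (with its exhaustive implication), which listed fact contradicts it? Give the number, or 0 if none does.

6

The cleft puts "Fatima" in focus and presupposes the open proposition with same thing, recipient, setting (the easel / Felix / on the roof).
Exhaustivity: Fatima is the only agent satisfying that background.
Fact (6) shares the background but with agent = Harriet; exhaustivity is violated.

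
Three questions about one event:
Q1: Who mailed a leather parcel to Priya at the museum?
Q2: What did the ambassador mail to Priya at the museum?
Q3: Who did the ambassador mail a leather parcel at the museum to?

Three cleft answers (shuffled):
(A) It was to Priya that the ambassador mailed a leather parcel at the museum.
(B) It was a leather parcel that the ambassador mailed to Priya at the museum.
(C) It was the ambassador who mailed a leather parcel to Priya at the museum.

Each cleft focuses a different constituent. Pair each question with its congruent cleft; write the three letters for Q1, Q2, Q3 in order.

Q1 asks about the subject (agent); cleft (C) focuses "the ambassador", which is the subject (agent) — so Q1 → C.
Q2 asks about the direct object; cleft (B) focuses "a leather parcel", which is the direct object — so Q2 → B.
Q3 asks about the recipient; cleft (A) focuses "to Priya", which is the recipient — so Q3 → A.
Mapping: Q1→C, Q2→B, Q3→A.

CBA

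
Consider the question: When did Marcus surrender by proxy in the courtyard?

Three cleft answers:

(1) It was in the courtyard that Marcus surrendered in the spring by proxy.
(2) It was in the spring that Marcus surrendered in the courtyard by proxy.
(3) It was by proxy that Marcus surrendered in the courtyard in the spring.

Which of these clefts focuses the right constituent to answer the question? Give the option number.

2

The question word "when" targets the time.
Option (1) clefts "in the courtyard" — the location, not what was asked.
Option (2) clefts "in the spring" — that matches what the question asks about.
Option (3) clefts "by proxy" — the manner, not what was asked.
So the congruent reply is (2).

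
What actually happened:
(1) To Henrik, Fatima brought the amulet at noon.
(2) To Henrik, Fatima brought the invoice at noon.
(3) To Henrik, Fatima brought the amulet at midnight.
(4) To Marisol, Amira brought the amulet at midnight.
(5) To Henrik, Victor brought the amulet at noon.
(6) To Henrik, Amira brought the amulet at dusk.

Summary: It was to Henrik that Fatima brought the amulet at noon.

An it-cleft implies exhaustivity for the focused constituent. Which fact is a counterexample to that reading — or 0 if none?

0

Focus of the cleft: "Henrik" (the recipient). Presupposed background: agent = Fatima, thing = the amulet, setting = at noon.
The exhaustive reading says no other recipient fits that background.
Every other fact differs from the presupposition on some backgrounded slot, so none challenges the exhaustivity.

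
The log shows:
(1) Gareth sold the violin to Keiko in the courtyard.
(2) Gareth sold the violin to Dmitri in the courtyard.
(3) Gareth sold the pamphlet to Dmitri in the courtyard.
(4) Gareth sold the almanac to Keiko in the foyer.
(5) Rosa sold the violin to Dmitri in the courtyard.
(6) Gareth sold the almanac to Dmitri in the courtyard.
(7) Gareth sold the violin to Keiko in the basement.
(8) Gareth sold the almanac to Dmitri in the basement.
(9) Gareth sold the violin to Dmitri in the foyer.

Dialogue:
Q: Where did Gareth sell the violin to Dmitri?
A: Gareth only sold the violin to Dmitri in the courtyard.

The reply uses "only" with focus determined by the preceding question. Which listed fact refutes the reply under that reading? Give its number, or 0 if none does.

Answering "Where did ...?" puts focus on the setting — here, "in the courtyard".
So "only" ranges over settings; the rest (agent = Gareth, thing = the violin, recipient = Dmitri) is presupposed.
Fact (9) keeps agent = Gareth, thing = the violin, recipient = Dmitri but has setting = in the foyer; that refutes the reply.
(Fact (1) would refute a reading with focus on the recipient — but that is not what the question asks.)

9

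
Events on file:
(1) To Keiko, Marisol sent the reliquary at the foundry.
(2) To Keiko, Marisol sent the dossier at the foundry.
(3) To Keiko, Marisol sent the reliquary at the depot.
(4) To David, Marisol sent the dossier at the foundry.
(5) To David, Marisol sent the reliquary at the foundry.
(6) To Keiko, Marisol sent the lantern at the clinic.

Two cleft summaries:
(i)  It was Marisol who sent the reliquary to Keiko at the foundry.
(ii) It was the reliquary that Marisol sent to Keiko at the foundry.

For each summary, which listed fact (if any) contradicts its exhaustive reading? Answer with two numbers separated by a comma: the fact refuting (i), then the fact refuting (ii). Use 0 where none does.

0, 2

Summary (i) focuses "Marisol" (the agent); background thing = the reliquary, recipient = Keiko, setting = at the foundry. No fact matches that background with a different agent, so 0.
Summary (ii) focuses "the reliquary" (the thing); background agent = Marisol, recipient = Keiko, setting = at the foundry. Fact (2) matches that background with thing = the dossier — refutes (ii).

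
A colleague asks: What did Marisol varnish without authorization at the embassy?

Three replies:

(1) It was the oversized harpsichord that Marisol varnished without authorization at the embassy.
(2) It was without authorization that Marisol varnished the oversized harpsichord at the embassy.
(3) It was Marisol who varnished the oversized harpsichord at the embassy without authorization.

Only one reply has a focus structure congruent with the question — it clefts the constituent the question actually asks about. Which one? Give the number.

The question word "what" targets the direct object.
Option (1) clefts "the oversized harpsichord" — that matches what the question asks about.
Option (2) clefts "without authorization" — the manner, not what was asked.
Option (3) clefts "Marisol" — the subject (agent), not what was asked.
So the congruent reply is (1).

1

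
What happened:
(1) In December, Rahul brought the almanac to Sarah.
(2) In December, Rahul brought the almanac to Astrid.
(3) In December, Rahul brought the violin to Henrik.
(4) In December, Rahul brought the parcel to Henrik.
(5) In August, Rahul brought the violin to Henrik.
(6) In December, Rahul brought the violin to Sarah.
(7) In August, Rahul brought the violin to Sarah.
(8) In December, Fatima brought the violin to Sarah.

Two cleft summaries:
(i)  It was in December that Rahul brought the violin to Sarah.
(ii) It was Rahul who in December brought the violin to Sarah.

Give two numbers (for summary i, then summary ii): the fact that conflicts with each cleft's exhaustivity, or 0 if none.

7, 8

(i): focus "in December". Looking for same agent, thing, recipient (Rahul / the violin / Sarah) with some other setting — fact (7) has in August there. Refuted.
(ii): focus "Rahul". Looking for same thing, recipient, setting (the violin / Sarah / in December) with some other agent — fact (8) has Fatima there. Refuted.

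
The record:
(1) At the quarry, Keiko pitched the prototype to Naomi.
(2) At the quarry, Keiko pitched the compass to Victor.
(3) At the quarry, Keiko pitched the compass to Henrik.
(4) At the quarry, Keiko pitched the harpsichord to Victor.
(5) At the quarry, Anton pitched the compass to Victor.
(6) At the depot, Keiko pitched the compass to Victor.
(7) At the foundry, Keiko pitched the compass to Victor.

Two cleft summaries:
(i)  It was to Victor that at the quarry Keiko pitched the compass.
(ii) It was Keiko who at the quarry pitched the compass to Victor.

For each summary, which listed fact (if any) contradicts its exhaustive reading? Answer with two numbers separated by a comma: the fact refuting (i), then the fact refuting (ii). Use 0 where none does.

3, 5

(i): focus "Victor". Looking for Keiko as agent and the compass as thing and at the quarry as setting with some other recipient — fact (3) has Henrik there. Refuted.
(ii): focus "Keiko". Looking for the compass as thing and Victor as recipient and at the quarry as setting with some other agent — fact (5) has Anton there. Refuted.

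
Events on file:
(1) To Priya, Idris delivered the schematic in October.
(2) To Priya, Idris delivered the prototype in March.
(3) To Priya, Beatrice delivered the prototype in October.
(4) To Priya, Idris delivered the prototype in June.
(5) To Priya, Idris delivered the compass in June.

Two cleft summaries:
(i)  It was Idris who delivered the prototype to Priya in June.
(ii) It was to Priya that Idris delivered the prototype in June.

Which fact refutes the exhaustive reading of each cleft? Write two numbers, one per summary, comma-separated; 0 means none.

0, 0

(i): focus "Idris". No fact shares same thing, recipient, setting (the prototype / Priya / in June) with a different agent. 0.
(ii): focus "Priya". No fact shares same agent, thing, setting (Idris / the prototype / in June) with a different recipient. 0.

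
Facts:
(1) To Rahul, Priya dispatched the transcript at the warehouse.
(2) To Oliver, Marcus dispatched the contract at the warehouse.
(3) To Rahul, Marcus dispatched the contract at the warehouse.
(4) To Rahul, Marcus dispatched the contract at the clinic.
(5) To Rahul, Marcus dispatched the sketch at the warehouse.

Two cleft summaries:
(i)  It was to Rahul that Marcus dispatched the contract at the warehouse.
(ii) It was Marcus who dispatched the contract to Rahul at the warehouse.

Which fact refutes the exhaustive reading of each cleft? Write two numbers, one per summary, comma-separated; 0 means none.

2, 0

(i): focus "Rahul". Looking for same agent, thing, setting (Marcus / the contract / at the warehouse) with some other recipient — fact (2) has Oliver there. Refuted.
(ii): focus "Marcus". No fact shares same thing, recipient, setting (the contract / Rahul / at the warehouse) with a different agent. 0.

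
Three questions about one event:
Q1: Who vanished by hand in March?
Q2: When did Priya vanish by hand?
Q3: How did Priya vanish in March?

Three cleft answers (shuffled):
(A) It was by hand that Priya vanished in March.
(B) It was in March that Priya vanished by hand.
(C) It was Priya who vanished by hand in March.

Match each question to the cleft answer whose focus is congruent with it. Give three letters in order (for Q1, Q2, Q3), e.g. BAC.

CBA

Q1 asks about the subject (agent); cleft (C) focuses "Priya", which is the subject (agent) — so Q1 → C.
Q2 asks about the time; cleft (B) focuses "in March", which is the time — so Q2 → B.
Q3 asks about the manner; cleft (A) focuses "by hand", which is the manner — so Q3 → A.
Mapping: Q1→C, Q2→B, Q3→A.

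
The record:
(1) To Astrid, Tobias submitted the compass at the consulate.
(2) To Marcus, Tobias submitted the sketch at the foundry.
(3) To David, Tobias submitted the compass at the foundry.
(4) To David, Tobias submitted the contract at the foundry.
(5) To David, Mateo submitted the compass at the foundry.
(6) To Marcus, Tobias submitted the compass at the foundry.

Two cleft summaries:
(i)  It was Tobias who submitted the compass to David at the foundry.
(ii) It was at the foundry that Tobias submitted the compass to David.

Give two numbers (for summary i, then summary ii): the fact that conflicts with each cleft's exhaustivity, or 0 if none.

5, 0

(i): focus "Tobias". Looking for the compass as thing and David as recipient and at the foundry as setting with some other agent — fact (5) has Mateo there. Refuted.
(ii): focus "at the foundry". No fact shares Tobias as agent and the compass as thing and David as recipient with a different setting. 0.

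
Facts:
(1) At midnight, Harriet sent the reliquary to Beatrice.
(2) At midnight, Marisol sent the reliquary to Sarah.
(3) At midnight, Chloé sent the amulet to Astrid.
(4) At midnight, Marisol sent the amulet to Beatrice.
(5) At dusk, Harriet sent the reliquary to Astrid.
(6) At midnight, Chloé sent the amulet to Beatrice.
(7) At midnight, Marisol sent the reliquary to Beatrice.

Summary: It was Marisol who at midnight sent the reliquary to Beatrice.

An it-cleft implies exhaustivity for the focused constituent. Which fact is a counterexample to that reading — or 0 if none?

1

Focus of the cleft: "Marisol" (the agent). Presupposed background: thing = the reliquary, recipient = Beatrice, setting = at midnight.
The exhaustive reading says no other agent fits that background.
Fact (1) shares the background but with agent = Harriet; exhaustivity is violated.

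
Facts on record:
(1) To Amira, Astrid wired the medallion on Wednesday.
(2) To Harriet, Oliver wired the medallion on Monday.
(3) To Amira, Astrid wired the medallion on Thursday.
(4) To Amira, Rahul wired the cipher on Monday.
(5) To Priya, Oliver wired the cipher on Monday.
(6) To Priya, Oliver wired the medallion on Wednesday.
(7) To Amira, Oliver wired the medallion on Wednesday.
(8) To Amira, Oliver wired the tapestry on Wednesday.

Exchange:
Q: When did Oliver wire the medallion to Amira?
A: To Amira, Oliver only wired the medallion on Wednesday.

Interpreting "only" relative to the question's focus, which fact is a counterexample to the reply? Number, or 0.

Answering "When did ...?" puts focus on the setting — here, "on Wednesday".
So "only" ranges over settings; the rest (same agent, thing, recipient (Oliver / the medallion / Amira)) is presupposed.
No listed fact shares that background with another setting. Nothing contradicts the reply.
(Fact (6) would refute a reading with focus on the recipient — but that is not what the question asks.)

0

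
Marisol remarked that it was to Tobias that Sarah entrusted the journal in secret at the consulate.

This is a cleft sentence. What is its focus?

to Tobias

In an it-cleft "It was X that/who ...", the clefted constituent X is the focus; the that/who-clause expresses the presupposed open proposition.
Here the focus is "to Tobias". The backgrounded (presupposed) material includes "Sarah", "the journal", "at the consulate" and "in secret".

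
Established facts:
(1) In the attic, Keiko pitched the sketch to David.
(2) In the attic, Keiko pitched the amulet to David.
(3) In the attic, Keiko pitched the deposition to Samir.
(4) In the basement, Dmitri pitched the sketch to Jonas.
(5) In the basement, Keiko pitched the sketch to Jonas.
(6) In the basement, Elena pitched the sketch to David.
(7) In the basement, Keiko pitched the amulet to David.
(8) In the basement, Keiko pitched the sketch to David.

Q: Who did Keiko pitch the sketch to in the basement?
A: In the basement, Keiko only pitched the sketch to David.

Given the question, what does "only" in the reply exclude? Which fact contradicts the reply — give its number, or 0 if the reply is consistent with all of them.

5

The question "Who did ... to ...?" targets the recipient, so in the reply the focus falls on "David".
"Only" then excludes alternative recipients while the background — same agent, thing, setting (Keiko / the sketch / in the basement) — is held fixed.
Fact (5) keeps same agent, thing, setting (Keiko / the sketch / in the basement) but has recipient = Jonas; that refutes the reply.
(Fact (1) would refute a reading with focus on the setting — but that is not what the question asks.)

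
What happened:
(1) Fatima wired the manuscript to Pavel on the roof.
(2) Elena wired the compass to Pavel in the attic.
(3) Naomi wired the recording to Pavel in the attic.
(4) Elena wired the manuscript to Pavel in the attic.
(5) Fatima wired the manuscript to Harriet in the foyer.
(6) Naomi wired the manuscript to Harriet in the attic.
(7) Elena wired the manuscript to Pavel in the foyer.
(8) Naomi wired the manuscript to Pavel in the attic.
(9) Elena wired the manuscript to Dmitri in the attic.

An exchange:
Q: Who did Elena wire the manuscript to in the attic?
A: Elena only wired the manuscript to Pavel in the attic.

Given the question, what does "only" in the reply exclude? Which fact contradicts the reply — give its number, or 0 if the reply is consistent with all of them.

9

The question "Who did ... to ...?" targets the recipient, so in the reply the focus falls on "Pavel".
"Only" then excludes alternative recipients while the background — same agent, thing, setting (Elena / the manuscript / in the attic) — is held fixed.
Fact (9) keeps same agent, thing, setting (Elena / the manuscript / in the attic) but has recipient = Dmitri; that refutes the reply.
(Fact (7) would refute a reading with focus on the setting — but that is not what the question asks.)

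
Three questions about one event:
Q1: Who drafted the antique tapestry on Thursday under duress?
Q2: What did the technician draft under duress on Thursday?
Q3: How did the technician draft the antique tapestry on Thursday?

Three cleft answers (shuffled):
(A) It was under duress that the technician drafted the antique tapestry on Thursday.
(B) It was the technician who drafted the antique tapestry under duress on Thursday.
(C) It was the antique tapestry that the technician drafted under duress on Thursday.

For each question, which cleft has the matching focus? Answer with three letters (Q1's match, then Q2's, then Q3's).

Q1 asks about the subject (agent); cleft (B) focuses "the technician", which is the subject (agent) — so Q1 → B.
Q2 asks about the direct object; cleft (C) focuses "the antique tapestry", which is the direct object — so Q2 → C.
Q3 asks about the manner; cleft (A) focuses "under duress", which is the manner — so Q3 → A.
Mapping: Q1→B, Q2→C, Q3→A.

BCA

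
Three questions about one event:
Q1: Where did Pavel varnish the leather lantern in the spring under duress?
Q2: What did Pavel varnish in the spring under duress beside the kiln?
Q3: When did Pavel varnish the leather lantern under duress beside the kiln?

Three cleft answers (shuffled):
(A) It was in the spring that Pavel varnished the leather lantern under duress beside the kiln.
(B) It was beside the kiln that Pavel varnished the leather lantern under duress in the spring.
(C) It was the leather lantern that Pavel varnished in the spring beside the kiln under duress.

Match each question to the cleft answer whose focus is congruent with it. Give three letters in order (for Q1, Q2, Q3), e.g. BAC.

BCA

Q1 asks about the location; cleft (B) focuses "beside the kiln", which is the location — so Q1 → B.
Q2 asks about the direct object; cleft (C) focuses "the leather lantern", which is the direct object — so Q2 → C.
Q3 asks about the time; cleft (A) focuses "in the spring", which is the time — so Q3 → A.
Mapping: Q1→B, Q2→C, Q3→A.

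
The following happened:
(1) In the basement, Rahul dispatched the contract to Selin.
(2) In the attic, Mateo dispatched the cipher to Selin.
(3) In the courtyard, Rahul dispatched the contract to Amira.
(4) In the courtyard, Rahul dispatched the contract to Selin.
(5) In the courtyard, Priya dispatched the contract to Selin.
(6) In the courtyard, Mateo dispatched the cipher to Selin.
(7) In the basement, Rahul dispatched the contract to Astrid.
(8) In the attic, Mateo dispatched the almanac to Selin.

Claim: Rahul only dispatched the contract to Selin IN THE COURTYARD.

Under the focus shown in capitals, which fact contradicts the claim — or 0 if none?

The capitals mark "in the courtyard" as focus. So "only" rules out other settings, with the rest (same agent, thing, recipient (Rahul / the contract / Selin)) as background.
Fact (1) matches on same agent, thing, recipient (Rahul / the contract / Selin), but has setting = in the basement instead. That refutes the claim.

1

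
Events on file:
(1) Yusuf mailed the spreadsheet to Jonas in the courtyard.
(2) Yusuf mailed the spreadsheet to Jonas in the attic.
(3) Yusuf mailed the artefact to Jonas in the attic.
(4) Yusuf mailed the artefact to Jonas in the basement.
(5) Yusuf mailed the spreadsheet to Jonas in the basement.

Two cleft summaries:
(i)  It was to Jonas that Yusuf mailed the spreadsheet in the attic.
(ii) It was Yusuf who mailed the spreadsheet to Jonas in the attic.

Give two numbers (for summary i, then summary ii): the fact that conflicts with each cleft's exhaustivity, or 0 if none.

(i): focus "Jonas". No fact shares Yusuf as agent and the spreadsheet as thing and in the attic as setting with a different recipient. 0.
(ii): focus "Yusuf". No fact shares the spreadsheet as thing and Jonas as recipient and in the attic as setting with a different agent. 0.

0, 0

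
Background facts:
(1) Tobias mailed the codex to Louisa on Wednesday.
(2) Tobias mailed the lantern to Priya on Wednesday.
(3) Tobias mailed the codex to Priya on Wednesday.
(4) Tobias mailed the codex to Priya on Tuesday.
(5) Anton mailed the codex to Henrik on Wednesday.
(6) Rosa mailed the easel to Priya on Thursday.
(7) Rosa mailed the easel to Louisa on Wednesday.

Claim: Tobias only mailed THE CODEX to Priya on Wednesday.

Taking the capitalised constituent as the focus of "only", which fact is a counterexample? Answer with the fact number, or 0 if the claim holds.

Focus (in capitals) is "the codex" — the thing. "Only" excludes alternative things while holding fixed Tobias as agent and Priya as recipient and on Wednesday as setting.
Fact (2) shares the background but differs in thing (the lantern) — a counterexample.

2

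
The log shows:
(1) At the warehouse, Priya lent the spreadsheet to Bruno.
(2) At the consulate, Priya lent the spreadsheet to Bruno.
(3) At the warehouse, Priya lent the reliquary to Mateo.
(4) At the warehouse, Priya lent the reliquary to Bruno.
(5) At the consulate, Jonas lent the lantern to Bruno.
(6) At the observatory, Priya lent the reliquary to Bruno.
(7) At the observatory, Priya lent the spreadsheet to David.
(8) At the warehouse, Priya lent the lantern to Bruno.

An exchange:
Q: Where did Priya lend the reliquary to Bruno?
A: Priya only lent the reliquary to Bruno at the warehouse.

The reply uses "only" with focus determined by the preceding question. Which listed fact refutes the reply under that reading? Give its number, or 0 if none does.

The question "Where did ...?" targets the setting, so in the reply the focus falls on "at the warehouse".
"Only" then excludes alternative settings while the background — agent = Priya, thing = the reliquary, recipient = Bruno — is held fixed.
Fact (6) keeps agent = Priya, thing = the reliquary, recipient = Bruno but has setting = at the observatory; that refutes the reply.
(Fact (1) would refute a reading with focus on the thing — but that is not what the question asks.)

6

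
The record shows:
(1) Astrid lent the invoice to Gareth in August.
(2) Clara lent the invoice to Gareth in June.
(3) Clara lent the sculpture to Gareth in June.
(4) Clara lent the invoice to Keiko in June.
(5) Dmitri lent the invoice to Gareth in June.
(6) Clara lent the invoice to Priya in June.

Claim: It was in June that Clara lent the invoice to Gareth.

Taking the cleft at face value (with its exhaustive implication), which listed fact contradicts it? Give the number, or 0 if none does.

0

Focus of the cleft: "in June" (the setting). Presupposed background: same agent, thing, recipient (Clara / the invoice / Gareth).
Exhaustivity: in June is the only setting satisfying that background.
No listed fact matches the background with a different setting. Exhaustivity holds.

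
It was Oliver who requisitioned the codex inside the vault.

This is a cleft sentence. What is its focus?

Oliver

In an it-cleft "It was X that/who ...", the clefted constituent X is the focus; the that/who-clause expresses the presupposed open proposition.
Here the focus is "Oliver". The backgrounded (presupposed) material includes "the codex" and "inside the vault".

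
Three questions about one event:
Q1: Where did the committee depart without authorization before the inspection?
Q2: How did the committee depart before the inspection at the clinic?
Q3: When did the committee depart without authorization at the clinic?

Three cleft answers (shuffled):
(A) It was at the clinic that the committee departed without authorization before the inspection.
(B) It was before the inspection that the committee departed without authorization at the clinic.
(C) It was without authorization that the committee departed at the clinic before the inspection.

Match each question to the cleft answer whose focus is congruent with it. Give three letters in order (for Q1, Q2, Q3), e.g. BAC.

ACB

Q1 asks about the location; cleft (A) focuses "at the clinic", which is the location — so Q1 → A.
Q2 asks about the manner; cleft (C) focuses "without authorization", which is the manner — so Q2 → C.
Q3 asks about the time; cleft (B) focuses "before the inspection", which is the time — so Q3 → B.
Mapping: Q1→A, Q2→C, Q3→B.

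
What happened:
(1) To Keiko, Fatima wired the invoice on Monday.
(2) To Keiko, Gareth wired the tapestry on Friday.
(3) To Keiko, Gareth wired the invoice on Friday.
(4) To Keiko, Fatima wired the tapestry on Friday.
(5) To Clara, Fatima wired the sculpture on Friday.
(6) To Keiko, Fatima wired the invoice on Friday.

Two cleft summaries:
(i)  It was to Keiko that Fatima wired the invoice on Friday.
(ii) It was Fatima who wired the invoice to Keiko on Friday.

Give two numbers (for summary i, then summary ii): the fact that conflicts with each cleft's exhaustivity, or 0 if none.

Summary (i) focuses "Keiko" (the recipient); background Fatima as agent and the invoice as thing and on Friday as setting. No fact matches that background with a different recipient, so 0.
Summary (ii) focuses "Fatima" (the agent); background the invoice as thing and Keiko as recipient and on Friday as setting. Fact (3) matches that background with agent = Gareth — refutes (ii).

0, 3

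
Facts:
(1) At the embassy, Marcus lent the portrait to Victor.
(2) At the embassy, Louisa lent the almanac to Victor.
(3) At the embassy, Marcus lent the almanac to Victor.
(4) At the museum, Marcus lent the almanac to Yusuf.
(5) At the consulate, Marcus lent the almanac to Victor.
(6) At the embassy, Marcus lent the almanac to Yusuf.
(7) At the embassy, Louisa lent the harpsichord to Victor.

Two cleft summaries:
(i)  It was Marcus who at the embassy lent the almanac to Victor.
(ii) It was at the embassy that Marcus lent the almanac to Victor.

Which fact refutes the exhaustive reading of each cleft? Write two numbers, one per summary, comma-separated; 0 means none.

(i): focus "Marcus". Looking for same thing, recipient, setting (the almanac / Victor / at the embassy) with some other agent — fact (2) has Louisa there. Refuted.
(ii): focus "at the embassy". Looking for same agent, thing, recipient (Marcus / the almanac / Victor) with some other setting — fact (5) has at the consulate there. Refuted.

2, 5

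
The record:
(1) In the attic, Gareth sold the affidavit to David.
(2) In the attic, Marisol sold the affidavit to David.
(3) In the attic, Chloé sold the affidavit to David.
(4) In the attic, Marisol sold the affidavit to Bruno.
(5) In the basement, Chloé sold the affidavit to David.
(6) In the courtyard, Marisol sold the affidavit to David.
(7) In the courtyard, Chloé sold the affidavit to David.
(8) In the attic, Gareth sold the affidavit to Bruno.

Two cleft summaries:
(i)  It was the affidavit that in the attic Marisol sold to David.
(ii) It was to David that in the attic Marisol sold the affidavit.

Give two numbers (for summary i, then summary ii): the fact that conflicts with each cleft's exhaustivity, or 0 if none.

0, 4

Summary (i) focuses "the affidavit" (the thing); background Marisol as agent and David as recipient and in the attic as setting. No fact matches that background with a different thing, so 0.
Summary (ii) focuses "David" (the recipient); background Marisol as agent and the affidavit as thing and in the attic as setting. Fact (4) matches that background with recipient = Bruno — refutes (ii).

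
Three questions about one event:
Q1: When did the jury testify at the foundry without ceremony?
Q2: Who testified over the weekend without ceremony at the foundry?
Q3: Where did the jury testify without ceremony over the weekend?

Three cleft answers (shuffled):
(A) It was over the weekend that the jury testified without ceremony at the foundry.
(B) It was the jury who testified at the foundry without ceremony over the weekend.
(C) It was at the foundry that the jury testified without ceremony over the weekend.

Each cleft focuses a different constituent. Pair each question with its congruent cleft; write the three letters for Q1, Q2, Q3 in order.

ABC

Q1 asks about the time; cleft (A) focuses "over the weekend", which is the time — so Q1 → A.
Q2 asks about the subject (agent); cleft (B) focuses "the jury", which is the subject (agent) — so Q2 → B.
Q3 asks about the location; cleft (C) focuses "at the foundry", which is the location — so Q3 → C.
Mapping: Q1→A, Q2→B, Q3→C.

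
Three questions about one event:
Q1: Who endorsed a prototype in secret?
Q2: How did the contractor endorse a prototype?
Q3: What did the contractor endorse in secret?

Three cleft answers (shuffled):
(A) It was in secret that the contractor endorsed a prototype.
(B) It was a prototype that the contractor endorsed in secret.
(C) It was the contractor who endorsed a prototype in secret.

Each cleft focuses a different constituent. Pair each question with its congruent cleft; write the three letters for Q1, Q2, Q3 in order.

CAB

Q1 asks about the subject (agent); cleft (C) focuses "the contractor", which is the subject (agent) — so Q1 → C.
Q2 asks about the manner; cleft (A) focuses "in secret", which is the manner — so Q2 → A.
Q3 asks about the direct object; cleft (B) focuses "a prototype", which is the direct object — so Q3 → B.
Mapping: Q1→C, Q2→A, Q3→B.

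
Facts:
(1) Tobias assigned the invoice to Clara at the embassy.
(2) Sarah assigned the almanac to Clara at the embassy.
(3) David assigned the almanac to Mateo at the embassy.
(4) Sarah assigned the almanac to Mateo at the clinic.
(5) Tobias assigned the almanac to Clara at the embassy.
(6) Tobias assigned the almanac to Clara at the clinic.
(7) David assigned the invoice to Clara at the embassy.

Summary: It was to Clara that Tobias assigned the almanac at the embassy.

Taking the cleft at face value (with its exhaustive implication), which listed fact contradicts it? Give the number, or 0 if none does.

0

The cleft puts "Clara" in focus and presupposes the open proposition with agent = Tobias, thing = the almanac, setting = at the embassy.
Exhaustivity: Clara is the only recipient satisfying that background.
No listed fact matches the background with a different recipient. Exhaustivity holds.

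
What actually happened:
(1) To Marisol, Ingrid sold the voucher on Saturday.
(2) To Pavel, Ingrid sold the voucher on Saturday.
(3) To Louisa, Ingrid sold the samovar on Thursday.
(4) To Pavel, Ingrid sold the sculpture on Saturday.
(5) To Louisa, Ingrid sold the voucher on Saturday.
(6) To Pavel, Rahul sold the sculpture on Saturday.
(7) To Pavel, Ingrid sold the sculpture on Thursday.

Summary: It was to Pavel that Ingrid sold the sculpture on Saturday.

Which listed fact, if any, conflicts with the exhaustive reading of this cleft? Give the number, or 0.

The cleft puts "Pavel" in focus and presupposes the open proposition with agent = Ingrid, thing = the sculpture, setting = on Saturday.
The exhaustive reading says no other recipient fits that background.
No listed fact matches the background with a different recipient. Exhaustivity holds.

0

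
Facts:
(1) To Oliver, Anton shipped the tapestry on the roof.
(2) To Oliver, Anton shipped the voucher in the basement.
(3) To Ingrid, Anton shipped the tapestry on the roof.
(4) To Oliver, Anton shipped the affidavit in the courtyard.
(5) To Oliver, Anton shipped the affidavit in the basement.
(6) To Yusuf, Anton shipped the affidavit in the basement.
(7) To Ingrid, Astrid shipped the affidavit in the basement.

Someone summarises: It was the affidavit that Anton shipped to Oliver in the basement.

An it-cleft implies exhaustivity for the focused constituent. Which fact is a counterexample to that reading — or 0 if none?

The cleft puts "the affidavit" in focus and presupposes the open proposition with same agent, recipient, setting (Anton / Oliver / in the basement).
Exhaustivity: the affidavit is the only thing satisfying that background.
Fact (2) shares the background but with thing = the voucher; exhaustivity is violated.

2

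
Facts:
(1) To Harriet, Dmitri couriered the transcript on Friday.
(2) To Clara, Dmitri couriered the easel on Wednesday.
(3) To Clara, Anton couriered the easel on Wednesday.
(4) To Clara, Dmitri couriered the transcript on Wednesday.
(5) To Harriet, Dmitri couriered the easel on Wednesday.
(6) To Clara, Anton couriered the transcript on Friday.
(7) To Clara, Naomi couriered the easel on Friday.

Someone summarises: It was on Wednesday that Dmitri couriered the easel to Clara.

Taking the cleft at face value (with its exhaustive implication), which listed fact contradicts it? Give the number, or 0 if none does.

0

The cleft puts "on Wednesday" in focus and presupposes the open proposition with agent = Dmitri, thing = the easel, recipient = Clara.
The exhaustive reading says no other setting fits that background.
No listed fact matches the background with a different setting. Exhaustivity holds.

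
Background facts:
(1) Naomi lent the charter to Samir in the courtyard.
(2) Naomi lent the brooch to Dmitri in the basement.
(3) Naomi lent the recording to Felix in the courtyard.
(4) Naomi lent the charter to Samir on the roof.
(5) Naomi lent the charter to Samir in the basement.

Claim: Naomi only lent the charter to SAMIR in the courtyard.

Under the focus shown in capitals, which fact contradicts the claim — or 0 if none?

Focus (in capitals) is "Samir" — the recipient. "Only" excludes alternative recipients while holding fixed Naomi as agent and the charter as thing and in the courtyard as setting.
No fact matches Naomi as agent and the charter as thing and in the courtyard as setting with a different recipient — every other fact differs on at least one backgrounded slot. So no fact refutes it.

0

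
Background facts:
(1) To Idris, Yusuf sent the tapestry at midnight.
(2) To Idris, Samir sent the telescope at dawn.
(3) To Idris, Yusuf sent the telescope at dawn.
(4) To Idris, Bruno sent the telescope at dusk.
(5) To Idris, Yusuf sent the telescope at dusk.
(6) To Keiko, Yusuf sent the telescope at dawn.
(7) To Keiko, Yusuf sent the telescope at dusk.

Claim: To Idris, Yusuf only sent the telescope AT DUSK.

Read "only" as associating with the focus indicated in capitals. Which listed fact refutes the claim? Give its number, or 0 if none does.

3

The capitals mark "at dusk" as focus. So "only" rules out other settings, with the rest (same agent, thing, recipient (Yusuf / the telescope / Idris)) as background.
Fact (3) shares the background but differs in setting (at dawn) — a counterexample.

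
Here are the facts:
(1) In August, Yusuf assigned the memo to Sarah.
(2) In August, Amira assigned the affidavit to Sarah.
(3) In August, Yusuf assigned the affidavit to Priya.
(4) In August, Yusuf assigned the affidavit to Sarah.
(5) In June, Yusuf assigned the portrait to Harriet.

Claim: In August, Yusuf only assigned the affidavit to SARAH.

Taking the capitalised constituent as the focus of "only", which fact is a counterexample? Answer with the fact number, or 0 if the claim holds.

Focus (in capitals) is "Sarah" — the recipient. "Only" excludes alternative recipients while holding fixed Yusuf as agent and the affidavit as thing and in August as setting.
Fact (3) shares the background but differs in recipient (Priya) — a counterexample.

3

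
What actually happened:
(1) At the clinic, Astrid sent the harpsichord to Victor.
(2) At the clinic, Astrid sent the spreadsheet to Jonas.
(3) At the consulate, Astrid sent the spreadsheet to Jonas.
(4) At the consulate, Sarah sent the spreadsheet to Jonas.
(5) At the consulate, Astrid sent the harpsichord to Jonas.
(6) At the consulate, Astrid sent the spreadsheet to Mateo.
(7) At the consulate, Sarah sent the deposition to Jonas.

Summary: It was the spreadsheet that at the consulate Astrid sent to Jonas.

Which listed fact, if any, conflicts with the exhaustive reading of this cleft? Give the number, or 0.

Focus of the cleft: "the spreadsheet" (the thing). Presupposed background: agent = Astrid, recipient = Jonas, setting = at the consulate.
Exhaustivity: the spreadsheet is the only thing satisfying that background.
Fact (5) shares the background but with thing = the harpsichord; exhaustivity is violated.

5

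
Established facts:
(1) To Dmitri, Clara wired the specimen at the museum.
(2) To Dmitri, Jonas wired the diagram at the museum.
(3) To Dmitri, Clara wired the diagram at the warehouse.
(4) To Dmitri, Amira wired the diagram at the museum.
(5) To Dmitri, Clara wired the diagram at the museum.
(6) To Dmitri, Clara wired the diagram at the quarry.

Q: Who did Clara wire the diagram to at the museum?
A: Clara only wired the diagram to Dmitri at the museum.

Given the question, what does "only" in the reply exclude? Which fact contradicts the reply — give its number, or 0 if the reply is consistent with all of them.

Answering "Who did ... to ...?" puts focus on the recipient — here, "Dmitri".
So "only" ranges over recipients; the rest (same agent, thing, setting (Clara / the diagram / at the museum)) is presupposed.
No fact keeps same agent, thing, setting (Clara / the diagram / at the museum) while changing the recipient; every other fact differs on something backgrounded. The reply stands.
(Fact (3) would refute a reading with focus on the setting — but that is not what the question asks.)

0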